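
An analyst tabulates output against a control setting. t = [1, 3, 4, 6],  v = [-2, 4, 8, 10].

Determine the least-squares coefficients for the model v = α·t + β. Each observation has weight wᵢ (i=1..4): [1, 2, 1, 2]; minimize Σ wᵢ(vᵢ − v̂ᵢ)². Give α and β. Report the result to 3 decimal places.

Entries of MᵀWM: Σwᵢ·t·t = 107, Σwᵢ·t = 23, Σwᵢ·1 = 6.
Moment sums: Σwᵢ·t·v = 174, Σwᵢ·v = 34.
Determinant 107·6 − 23² = 113.
α = (174·6 − 23·34)/113 = 262/113; β = (107·34 − 23·174)/113 = -364/113.

α = 2.319, β = -3.221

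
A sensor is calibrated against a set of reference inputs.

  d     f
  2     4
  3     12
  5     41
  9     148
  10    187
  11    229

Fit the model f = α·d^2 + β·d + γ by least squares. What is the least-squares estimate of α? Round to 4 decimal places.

With design matrix X, XᵀX = [[31924, 3220, 340]; [3220, 340, 40]; [340, 40, 6]] and Xᵀf = [59546, 5970, 621]ᵀ.
Inverting the 3×3 Gram matrix, [α, β, γ]ᵀ = [283/132, -35/12, 16/11]ᵀ.

α = 2.1439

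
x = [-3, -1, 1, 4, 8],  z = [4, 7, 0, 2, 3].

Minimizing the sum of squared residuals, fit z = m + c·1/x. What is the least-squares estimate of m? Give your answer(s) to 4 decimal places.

Compute the Gram sums: Σ1 = 5, Σ1/x = 1/24, Σ1/x·1/x = 1261/576.
For Aᵀz: Σz = 16, Σ1/x·z = -179/24.
So AᵀA·[m, c]ᵀ = Aᵀz: [[5, 1/24]; [1/24, 1261/576]]·[m, c]ᵀ = [16, -179/24]ᵀ.
Determinant 5·(1261/576) − (1/24)² = 197/18.
m = (16·(1261/576) − (1/24)·(-179/24))/(197/18) = 20355/6304; c = (5·(-179/24) − (1/24)·16)/(197/18) = -2733/788.

m = 3.2289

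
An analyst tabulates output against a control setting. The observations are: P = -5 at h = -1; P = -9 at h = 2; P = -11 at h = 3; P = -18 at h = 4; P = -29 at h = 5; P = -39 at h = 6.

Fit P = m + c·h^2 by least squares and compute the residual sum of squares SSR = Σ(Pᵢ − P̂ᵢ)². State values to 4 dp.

SSR = 6.8247

AᵀA·[m, c]ᵀ = AᵀP reads: 6·m + 91·c = -111;  91·m + 2275·c = -2557.
(Σ1 = 6, Σh^2 = 91, Σh^2·h^2 = 2275, ΣP = -111, Σh^2·P = -2557.)
Eliminating c: 2275·(row 1) − 91·(row 2) gives 5369·m = 2275·(-111) − 91·(-2557) = -19838, so m = -218/59.
Then c = ((-2557) − 91·(-218/59))/2275 = -5241/5369.
Residuals: -1766/5369, -7519/5369, 7948/5369, 7052/5369, -82/91, -877/5369; SSR = 36642/5369.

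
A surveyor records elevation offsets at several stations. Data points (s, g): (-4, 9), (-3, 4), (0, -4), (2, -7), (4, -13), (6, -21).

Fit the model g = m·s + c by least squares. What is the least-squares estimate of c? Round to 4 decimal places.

c = -3.0195

From the data, Σs·s = 81, Σs = 5, Σ1 = 6.
Moment sums: Σs·g = -240, Σg = -32.
Normal equations: [[81, 5]; [5, 6]]·[m, c]ᵀ = [-240, -32]ᵀ.
Δ = 81·6 − 5² = 461.
m = ((-240)·6 − 5·(-32))/461 = -1280/461; c = (81·(-32) − 5·(-240))/461 = -1392/461.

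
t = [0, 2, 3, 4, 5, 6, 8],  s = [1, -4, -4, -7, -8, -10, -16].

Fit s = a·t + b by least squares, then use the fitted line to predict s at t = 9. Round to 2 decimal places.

The normal equations are: 154·a + 28·b = -276;  28·a + 7·b = -48.
(Σt·t = 154, Σt = 28, Σ1 = 7, Σt·s = -276, Σs = -48.)
Δ = 154·7 − 28² = 294.
a = ((-276)·7 − 28·(-48))/294 = -2; b = (154·(-48) − 28·(-276))/294 = 8/7.
At t = 9: ŝ = (-2)·(9) + (8/7)·(1) = -118/7.

ŝ = -16.86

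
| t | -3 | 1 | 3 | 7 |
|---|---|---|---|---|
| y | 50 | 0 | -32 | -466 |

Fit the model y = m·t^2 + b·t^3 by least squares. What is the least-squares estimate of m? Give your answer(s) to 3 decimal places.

The normal equations are: 2564·m + 16808·b = -22672;  16808·m + 119108·b = -162052.
Δ = 2564·119108 − 16808² = 22884048.
m = ((-22672)·119108 − 16808·(-162052))/22884048 = 44230/43341; b = (2564·(-162052) − 16808·(-22672))/22884048 = -65209/43341.

m = 1.021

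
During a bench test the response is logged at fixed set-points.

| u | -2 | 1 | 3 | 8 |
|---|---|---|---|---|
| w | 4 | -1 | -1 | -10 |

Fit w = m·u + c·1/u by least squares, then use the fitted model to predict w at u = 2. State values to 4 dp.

Setting ∂/∂m … = 0 gives: 78·m + 4·c = -92;  4·m + (793/576)·c = -55/12.
(Σu·u = 78, Σu·1/u = 4, Σ1/u·1/u = 793/576, Σu·w = -92, Σ1/u·w = -55/12.)
det = 78·(793/576) − 4² = 8773/96.
m = ((-92)·(793/576) − 4·(-55/12))/(8773/96) = -31198/26319; c = (78·(-55/12) − 4·(-92))/(8773/96) = 1008/8773.
At u = 2: ŵ = (-31198/26319)·(2) + (1008/8773)·(1/2) = -1964/849.

ŵ = -2.3133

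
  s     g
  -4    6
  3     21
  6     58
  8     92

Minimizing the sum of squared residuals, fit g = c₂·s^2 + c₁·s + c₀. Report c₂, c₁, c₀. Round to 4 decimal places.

XᵀX·[c₂, c₁, c₀]ᵀ = Xᵀg reads: 5729·c₂ + 691·c₁ + 125·c₀ = 8261;  691·c₂ + 125·c₁ + 13·c₀ = 1123;  125·c₂ + 13·c₁ + 4·c₀ = 177.
Inverting the 3×3 Gram matrix, [c₂, c₁, c₀]ᵀ = [4661/4650, 14741/4650, 2033/775]ᵀ.

c₂ = 1.0024, c₁ = 3.1701, c₀ = 2.6232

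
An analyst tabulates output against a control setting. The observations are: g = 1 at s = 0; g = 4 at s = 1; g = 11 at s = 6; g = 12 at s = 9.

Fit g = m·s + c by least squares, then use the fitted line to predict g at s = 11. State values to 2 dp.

ĝ = 15.56

The normal equations are: 118·m + 16·c = 178;  16·m + 4·c = 28.
Determinant 118·4 − 16² = 216.
m = (178·4 − 16·28)/216 = 11/9; c = (118·28 − 16·178)/216 = 19/9.
At s = 11: ĝ = (11/9)·(11) + (19/9)·(1) = 140/9.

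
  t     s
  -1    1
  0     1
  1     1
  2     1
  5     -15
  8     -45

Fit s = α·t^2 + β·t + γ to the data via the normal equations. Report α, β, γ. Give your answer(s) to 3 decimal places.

Compute the Gram sums: Σt^2·t^2 = 4739, Σt^2·t = 645, Σt^2 = 95, Σt·t = 95, Σt = 15, Σ1 = 6.
Moment sums: Σt^2·s = -3249, Σt·s = -433, Σs = -56.
XᵀX·[α, β, γ]ᵀ = Xᵀs becomes [[4739, 645, 95]; [645, 95, 15]; [95, 15, 6]]·[α, β, γ]ᵀ = [-3249, -433, -56]ᵀ.
Inverting the 3×3 Gram matrix, [α, β, γ]ᵀ = [-4931/5984, 22267/29920, 5545/2992]ᵀ.

α = -0.824, β = 0.744, γ = 1.853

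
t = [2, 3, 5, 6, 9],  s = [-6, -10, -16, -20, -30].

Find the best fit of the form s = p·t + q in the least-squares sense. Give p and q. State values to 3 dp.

p = -3.400, q = 0.600

The normal system AᵀA·[p, q]ᵀ = Aᵀs is [[155, 25]; [25, 5]]·[p, q]ᵀ = [-512, -82]ᵀ.
Eliminating q: 5·(row 1) − 25·(row 2) gives 150·p = 5·(-512) − 25·(-82) = -510, so p = -17/5.
Then q = ((-82) − 25·(-17/5))/5 = 3/5.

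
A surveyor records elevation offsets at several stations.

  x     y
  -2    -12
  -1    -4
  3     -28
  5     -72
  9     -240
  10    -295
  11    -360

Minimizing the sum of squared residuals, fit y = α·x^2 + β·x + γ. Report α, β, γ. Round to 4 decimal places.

Forming AᵀA = [[31925, 3203, 341]; [3203, 341, 35]; [341, 35, 7]] and Aᵀy = [-94604, -9486, -1011]ᵀ gives AᵀA·[α, β, γ]ᵀ = Aᵀy.
Row-reducing yields α = -1559429/521544, β = 150983/521544, γ = -9525/43462.

α = -2.9900, β = 0.2895, γ = -0.2192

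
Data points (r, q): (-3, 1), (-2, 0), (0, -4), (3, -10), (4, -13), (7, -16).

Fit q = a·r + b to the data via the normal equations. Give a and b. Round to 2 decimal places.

The normal equations are: 87·a + 9·b = -197;  9·a + 6·b = -42.
Δ = 87·6 − 9² = 441.
a = ((-197)·6 − 9·(-42))/441 = -268/147; b = (87·(-42) − 9·(-197))/441 = -209/49.

a = -1.82, b = -4.27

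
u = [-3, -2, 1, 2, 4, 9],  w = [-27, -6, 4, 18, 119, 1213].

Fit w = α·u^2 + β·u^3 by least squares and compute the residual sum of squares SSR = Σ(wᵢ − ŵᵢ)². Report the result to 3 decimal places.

The normal system AᵀA·[α, β]ᵀ = Aᵀw is [[6931, 59831]; [59831, 536395]]·[α, β]ᵀ = [99966, 892818]ᵀ.
Eliminating β: 536395·(row 1) − 59831·(row 2) gives 138005184·α = 536395·99966 − 59831·892818 = 203068812, so α = 16922401/11500432.
Then β = (892818 − 59831·(16922401/11500432))/536395 = 17254651/11500432.
Residuals: 191394/718777, 336253/2875108, 2956169/2875108, 320241/2875108, -406542/718777, 167239/2875108; SSR = 4247859/2875108.

SSR = 1.477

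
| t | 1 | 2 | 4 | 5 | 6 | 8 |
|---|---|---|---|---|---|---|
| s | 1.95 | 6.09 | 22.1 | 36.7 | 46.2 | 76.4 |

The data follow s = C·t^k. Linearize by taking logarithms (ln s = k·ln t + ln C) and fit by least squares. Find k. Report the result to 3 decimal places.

With ln sᵢ as the transformed response and ln tᵢ as the regressor:
Σln t = 7.5601, Σ(ln t)² = 12.5270, Σln s = 17.3418, Σln t·ln s = 27.2263.
Equations: 12.5270·k + 7.5601·ln C = 27.2263;  7.5601·k + 6·ln C = 17.3418.
Δ = 12.5270·6 − (7.5601)² = 18.0074; k = (27.2263·6 − 7.5601·17.3418)/18.0074 = 1.79107, ln C = (12.5270·17.3418 − 7.5601·27.2263)/18.0074 = 0.63353.

k = 1.791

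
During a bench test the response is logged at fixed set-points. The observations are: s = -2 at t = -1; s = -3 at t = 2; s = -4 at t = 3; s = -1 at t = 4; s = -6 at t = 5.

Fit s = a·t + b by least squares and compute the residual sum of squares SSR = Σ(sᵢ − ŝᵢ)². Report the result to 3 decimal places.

SSR = 11.472

Forming XᵀX = [[55, 13]; [13, 5]] and Xᵀs = [-50, -16]ᵀ gives XᵀX·[a, b]ᵀ = Xᵀs.
Eliminating b: 5·(row 1) − 13·(row 2) gives 106·a = 5·(-50) − 13·(-16) = -42, so a = -21/53.
Then b = ((-16) − 13·(-21/53))/5 = -115/53.
Residuals: -12/53, -2/53, -34/53, 146/53, -98/53; SSR = 608/53.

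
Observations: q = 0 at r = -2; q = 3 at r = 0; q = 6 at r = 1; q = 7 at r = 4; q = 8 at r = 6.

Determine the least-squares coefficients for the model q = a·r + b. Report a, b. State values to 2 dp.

The normal equations are: 57·a + 9·b = 82;  9·a + 5·b = 24.
(Σr·r = 57, Σr = 9, Σ1 = 5, Σr·q = 82, Σq = 24.)
det = 57·5 − 9² = 204.
a = (82·5 − 9·24)/204 = 97/102; b = (57·24 − 9·82)/204 = 105/34.

a = 0.95, b = 3.09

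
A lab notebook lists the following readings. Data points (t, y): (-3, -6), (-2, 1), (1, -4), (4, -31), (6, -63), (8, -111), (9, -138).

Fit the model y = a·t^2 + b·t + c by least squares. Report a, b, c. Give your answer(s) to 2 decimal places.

Sums needed: Σt^2·t^2 = 12307, Σt^2·t = 1487, Σt^2 = 211, Σt·t = 211, Σt = 23, Σ1 = 7.
Moment sums: Σt^2·y = -21100, Σt·y = -2620, Σy = -352.
AᵀA·[a, b, c]ᵀ = Aᵀy becomes [[12307, 1487, 211]; [1487, 211, 23]; [211, 23, 7]]·[a, b, c]ᵀ = [-21100, -2620, -352]ᵀ.
Solving the 3×3 system (Gaussian elimination) gives a = -18890/12789, b = -27487/12789, c = 16609/12789.

a = -1.48, b = -2.15, c = 1.30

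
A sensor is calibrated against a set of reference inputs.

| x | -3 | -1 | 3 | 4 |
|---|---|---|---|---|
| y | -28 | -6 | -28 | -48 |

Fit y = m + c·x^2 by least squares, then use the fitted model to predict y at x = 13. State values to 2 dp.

ŷ = -475.92

Setting ∂/∂m … = 0 gives: 4·m + 35·c = -110;  35·m + 419·c = -1278.
(Σ1 = 4, Σx^2 = 35, Σx^2·x^2 = 419, Σy = -110, Σx^2·y = -1278.)
Eliminating c: 419·(row 1) − 35·(row 2) gives 451·m = 419·(-110) − 35·(-1278) = -1360, so m = -1360/451.
Then c = ((-1278) − 35·(-1360/451))/419 = -1262/451.
At x = 13: ŷ = (-1360/451)·(1) + (-1262/451)·(169) = -214638/451.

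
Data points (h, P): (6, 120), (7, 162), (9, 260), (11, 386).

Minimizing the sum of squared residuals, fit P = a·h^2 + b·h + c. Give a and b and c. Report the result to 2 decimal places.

a = 3.17, b = -0.77, c = 11.24

From the data, Σh^2·h^2 = 24899, Σh^2·h = 2619, Σh^2 = 287, Σh·h = 287, Σh = 33, Σ1 = 4.
And Σh^2·P = 80024, Σh·P = 8440, ΣP = 928.
Normal equations: [[24899, 2619, 287]; [2619, 287, 33]; [287, 33, 4]]·[a, b, c]ᵀ = [80024, 8440, 928]ᵀ.
Row-reducing yields a = 630/199, b = -154/199, c = 2236/199.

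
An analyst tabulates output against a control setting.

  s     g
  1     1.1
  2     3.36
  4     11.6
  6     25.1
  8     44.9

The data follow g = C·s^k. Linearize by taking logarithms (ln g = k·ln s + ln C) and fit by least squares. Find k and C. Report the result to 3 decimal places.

Taking logs, ln g = k·ln s + ln C, so regress ln g on ln s.
Σln s = 5.9506, Σ(ln s)² = 9.9367, Σln g = 10.7856, Σln s·ln g = 17.9236.
Equations: 9.9367·k + 5.9506·ln C = 17.9236;  5.9506·k + 5·ln C = 10.7856.
Solving (det = 14.2736): k = 1.78210, ln C = 0.03619, so C = exp(0.03619) = 1.03685.

k = 1.782, C = 1.037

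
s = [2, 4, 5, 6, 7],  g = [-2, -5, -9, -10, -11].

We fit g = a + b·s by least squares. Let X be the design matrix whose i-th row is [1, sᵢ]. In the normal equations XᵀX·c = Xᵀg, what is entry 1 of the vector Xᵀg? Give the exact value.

-37

Entry 1 ↔ basis 1, so (Xᵀg)_{1} = Σᵢ gᵢ = (1)·(-2) + (1)·(-5) + (1)·(-9) + (1)·(-10) + (1)·(-11) = -37.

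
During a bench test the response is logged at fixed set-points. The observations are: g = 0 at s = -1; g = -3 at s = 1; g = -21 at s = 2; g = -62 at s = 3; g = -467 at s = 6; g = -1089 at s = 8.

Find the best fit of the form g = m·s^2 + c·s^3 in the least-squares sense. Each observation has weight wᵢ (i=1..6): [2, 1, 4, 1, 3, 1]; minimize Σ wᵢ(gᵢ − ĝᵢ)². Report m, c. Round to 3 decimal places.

m = -0.926, c = -2.010

From the data, Σwᵢ·s^2·s^2 = 8132, Σwᵢ·s^2·s^3 = 56466, Σwᵢ·s^3·s^3 = 403100.
Right-hand side: Σwᵢ·s^2·g = -121029, Σwᵢ·s^3·g = -862533.
Eliminating c: 403100·(row 1) − 56466·(row 2) gives 89600044·m = 403100·(-121029) − 56466·(-862533) = -83001522, so m = -41500761/44800022.
Then c = ((-862533) − 56466·(-41500761/44800022))/403100 = -90047421/44800022.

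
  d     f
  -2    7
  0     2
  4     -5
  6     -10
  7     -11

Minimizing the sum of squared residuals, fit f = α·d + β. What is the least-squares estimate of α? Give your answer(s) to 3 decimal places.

α = -2.000

With design matrix M, MᵀM = [[105, 15]; [15, 5]] and Mᵀf = [-171, -17]ᵀ.
Eliminating β: 5·(row 1) − 15·(row 2) gives 300·α = 5·(-171) − 15·(-17) = -600, so α = -2.
Then β = ((-17) − 15·(-2))/5 = 13/5.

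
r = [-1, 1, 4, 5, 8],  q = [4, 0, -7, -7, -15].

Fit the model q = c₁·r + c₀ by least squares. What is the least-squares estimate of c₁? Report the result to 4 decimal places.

Forming AᵀA = [[107, 17]; [17, 5]] and Aᵀq = [-187, -25]ᵀ gives AᵀA·[c₁, c₀]ᵀ = Aᵀq.
Δ = 107·5 − 17² = 246.
c₁ = ((-187)·5 − 17·(-25))/246 = -85/41; c₀ = (107·(-25) − 17·(-187))/246 = 84/41.

c₁ = -2.0732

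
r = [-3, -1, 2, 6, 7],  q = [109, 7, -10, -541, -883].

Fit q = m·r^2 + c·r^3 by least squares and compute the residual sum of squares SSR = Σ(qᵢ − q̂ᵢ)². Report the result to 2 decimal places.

Normal-equation sums: Σr^2·r^2 = 3795, Σr^2·r^3 = 24371, Σr^3·r^3 = 165099.
For Mᵀq: Σr^2·q = -61795, Σr^3·q = -422755.
MᵀM·[m, c]ᵀ = Mᵀq becomes [[3795, 24371]; [24371, 165099]]·[m, c]ᵀ = [-61795, -422755]ᵀ.
Determinant 3795·165099 − 24371² = 32605064.
m = ((-61795)·165099 − 24371·(-422755))/32605064 = 12583675/4075633; c = (3795·(-422755) − 24371·(-61795))/32605064 = -12293660/4075633.
Residuals: -937898/4075633, 3652096/4075633, 7258250/4075633, -2499193/4075633, 1341366/4075633; SSR = 18388525/4075633.

SSR = 4.51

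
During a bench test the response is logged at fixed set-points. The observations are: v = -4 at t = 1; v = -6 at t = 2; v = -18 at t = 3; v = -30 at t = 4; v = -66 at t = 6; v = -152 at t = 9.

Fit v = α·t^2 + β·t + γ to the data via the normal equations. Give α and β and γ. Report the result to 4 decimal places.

α = -1.9709, β = 1.1298, γ = -2.4217

Sums needed: Σt^2·t^2 = 8211, Σt^2·t = 1045, Σt^2 = 147, Σt·t = 147, Σt = 25, Σ1 = 6.
Moment sums: Σt^2·v = -15358, Σt·v = -1954, Σv = -276.
Row-reducing yields α = -15349/7788, β = 2933/2596, γ = -4715/1947.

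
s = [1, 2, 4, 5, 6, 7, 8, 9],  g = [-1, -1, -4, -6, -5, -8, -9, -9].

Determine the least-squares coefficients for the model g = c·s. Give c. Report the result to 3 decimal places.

c = -1.043

MᵀM·[c]ᵀ = Mᵀg reads: 276·c = -288.
(Σs·s = 276, Σs·g = -288.)
Hence c = -288 / 276 ≈ -1.04348.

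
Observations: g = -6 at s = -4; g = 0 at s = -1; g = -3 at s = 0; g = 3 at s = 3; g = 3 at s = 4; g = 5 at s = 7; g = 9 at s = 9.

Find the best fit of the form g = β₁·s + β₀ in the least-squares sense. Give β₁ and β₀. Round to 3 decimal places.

The normal system AᵀA·[β₁, β₀]ᵀ = Aᵀg is [[172, 18]; [18, 7]]·[β₁, β₀]ᵀ = [161, 11]ᵀ.
det = 172·7 − 18² = 880.
β₁ = (161·7 − 18·11)/880 = 929/880; β₀ = (172·11 − 18·161)/880 = -503/440.

β₁ = 1.056, β₀ = -1.143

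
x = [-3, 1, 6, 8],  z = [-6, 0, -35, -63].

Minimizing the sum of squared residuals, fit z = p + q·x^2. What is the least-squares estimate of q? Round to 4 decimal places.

Normal-equation sums: Σ1 = 4, Σx^2 = 110, Σx^2·x^2 = 5474.
Moment sums: Σz = -104, Σx^2·z = -5346.
Normal equations: [[4, 110]; [110, 5474]]·[p, q]ᵀ = [-104, -5346]ᵀ.
Determinant 4·5474 − 110² = 9796.
p = ((-104)·5474 − 110·(-5346))/9796 = 4691/2449; q = (4·(-5346) − 110·(-104))/9796 = -2486/2449.

q = -1.0151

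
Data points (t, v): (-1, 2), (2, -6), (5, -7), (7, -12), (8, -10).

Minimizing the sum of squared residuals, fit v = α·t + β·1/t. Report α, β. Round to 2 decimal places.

α = -1.43, β = -1.66

Setting ∂/∂α … = 0 gives: 143·α + 5·β = -213;  5·α + (103961/78400)·β = -1311/140.
(Σt·t = 143, Σt·1/t = 5, Σ1/t·1/t = 103961/78400, Σt·v = -213, Σ1/t·v = -1311/140.)
Eliminating β: (103961/78400)·(row 1) − 5·(row 2) gives (12906423/78400)·α = (103961/78400)·(-213) − 5·(-1311/140) = -18472893/78400, so α = -6157631/4302141.
Then β = ((-1311/140) − 5·(-6157631/4302141))/(103961/78400) = -7162960/4302141.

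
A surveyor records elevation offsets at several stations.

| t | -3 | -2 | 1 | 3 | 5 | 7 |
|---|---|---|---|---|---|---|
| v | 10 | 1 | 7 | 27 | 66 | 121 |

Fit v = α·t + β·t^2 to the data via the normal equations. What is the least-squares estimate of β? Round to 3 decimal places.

XᵀX·[α, β]ᵀ = Xᵀv reads: 97·α + 461·β = 1233;  461·α + 3205·β = 7923.
(Σt·t = 97, Σt·t^2 = 461, Σt^2·t^2 = 3205, Σt·v = 1233, Σt^2·v = 7923.)
Determinant 97·3205 − 461² = 98364.
α = (1233·3205 − 461·7923)/98364 = 49877/16394; β = (97·7923 − 461·1233)/98364 = 33353/16394.

β = 2.034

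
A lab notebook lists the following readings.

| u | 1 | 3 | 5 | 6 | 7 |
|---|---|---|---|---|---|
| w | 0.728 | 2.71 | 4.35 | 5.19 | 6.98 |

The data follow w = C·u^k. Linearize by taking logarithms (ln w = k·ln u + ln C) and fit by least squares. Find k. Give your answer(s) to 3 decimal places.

k = 1.124

Taking logs, ln w = k·ln u + ln C, so regress ln w on ln u.
Over the data: Σln u = 6.4457, Σ(ln u)² = 10.7942, Σln w = 5.7395, Σln u·ln w = 10.1930.
Normal system: [[10.7942, 6.4457]; [6.4457, 5]]·[k, ln C]ᵀ = [10.1930, 5.7395]ᵀ.
Slope k = (n·Σln u·ln w − Σln u·Σln w)/(n·Σ(ln u)² − (Σln u)²) = (5·10.1930 − 6.4457·5.7395)/12.4237 = 1.12445; ln C = (Σln w − k·Σln u)/n = -0.30169.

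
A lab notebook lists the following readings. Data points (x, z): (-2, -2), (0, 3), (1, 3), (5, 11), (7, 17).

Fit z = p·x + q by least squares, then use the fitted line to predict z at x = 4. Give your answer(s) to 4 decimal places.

ẑ = 10.0328

Sums needed: Σx·x = 79, Σx = 11, Σ1 = 5.
Right-hand side: Σx·z = 181, Σz = 32.
Normal equations: [[79, 11]; [11, 5]]·[p, q]ᵀ = [181, 32]ᵀ.
Eliminating q: 5·(row 1) − 11·(row 2) gives 274·p = 5·181 − 11·32 = 553, so p = 553/274.
Then q = (32 − 11·(553/274))/5 = 537/274.
At x = 4: ẑ = (553/274)·(4) + (537/274)·(1) = 2749/274.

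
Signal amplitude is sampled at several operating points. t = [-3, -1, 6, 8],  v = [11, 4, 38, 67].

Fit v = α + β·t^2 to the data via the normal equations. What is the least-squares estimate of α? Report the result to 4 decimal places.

Normal-equation sums: Σ1 = 4, Σt^2 = 110, Σt^2·t^2 = 5474.
Moment sums: Σv = 120, Σt^2·v = 5759.
Δ = 4·5474 − 110² = 9796.
α = (120·5474 − 110·5759)/9796 = 11695/4898; β = (4·5759 − 110·120)/9796 = 2459/2449.

α = 2.3877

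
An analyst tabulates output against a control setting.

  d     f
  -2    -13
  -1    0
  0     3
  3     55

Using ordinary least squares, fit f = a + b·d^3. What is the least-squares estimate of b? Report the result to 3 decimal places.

b = 1.945

Sums needed: Σ1 = 4, Σd^3 = 18, Σd^3·d^3 = 794.
Right-hand side: Σf = 45, Σd^3·f = 1589.
det = 4·794 − 18² = 2852.
a = (45·794 − 18·1589)/2852 = 1782/713; b = (4·1589 − 18·45)/2852 = 2773/1426.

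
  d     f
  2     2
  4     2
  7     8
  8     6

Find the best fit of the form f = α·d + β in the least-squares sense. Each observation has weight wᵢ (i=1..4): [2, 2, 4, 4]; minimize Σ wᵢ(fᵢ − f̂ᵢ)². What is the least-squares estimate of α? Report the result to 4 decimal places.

Normal-equation sums: Σwᵢ·d·d = 492, Σwᵢ·d = 72, Σwᵢ·1 = 12.
Right-hand side: Σwᵢ·d·f = 440, Σwᵢ·f = 64.
AᵀWA·[α, β]ᵀ = AᵀWf becomes [[492, 72]; [72, 12]]·[α, β]ᵀ = [440, 64]ᵀ.
Determinant 492·12 − 72² = 720.
α = (440·12 − 72·64)/720 = 14/15; β = (492·64 − 72·440)/720 = -4/15.

α = 0.9333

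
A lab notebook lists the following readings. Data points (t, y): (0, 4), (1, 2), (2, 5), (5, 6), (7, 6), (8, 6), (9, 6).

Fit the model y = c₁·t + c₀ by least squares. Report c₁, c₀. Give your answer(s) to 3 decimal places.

Forming MᵀM = [[224, 32]; [32, 7]] and Mᵀy = [186, 35]ᵀ gives MᵀM·[c₁, c₀]ᵀ = Mᵀy.
Δ = 224·7 − 32² = 544.
c₁ = (186·7 − 32·35)/544 = 91/272; c₀ = (224·35 − 32·186)/544 = 59/17.

c₁ = 0.335, c₀ = 3.471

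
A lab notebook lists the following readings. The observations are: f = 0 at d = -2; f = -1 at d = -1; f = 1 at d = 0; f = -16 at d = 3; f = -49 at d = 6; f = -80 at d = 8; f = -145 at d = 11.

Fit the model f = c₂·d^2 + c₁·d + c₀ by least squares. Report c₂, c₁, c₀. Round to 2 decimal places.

c₂ = -1.02, c₁ = -1.95, c₀ = -0.39

Compute the Gram sums: Σd^2·d^2 = 20131, Σd^2·d = 2077, Σd^2 = 235, Σd·d = 235, Σd = 25, Σ1 = 7.
For Xᵀf: Σd^2·f = -24574, Σd·f = -2576, Σf = -290.
So XᵀX·[c₂, c₁, c₀]ᵀ = Xᵀf: [[20131, 2077, 235]; [2077, 235, 25]; [235, 25, 7]]·[c₂, c₁, c₀]ᵀ = [-24574, -2576, -290]ᵀ.
Row-reducing yields c₂ = -37292/36729, c₁ = -142969/73458, c₀ = -2615/6678.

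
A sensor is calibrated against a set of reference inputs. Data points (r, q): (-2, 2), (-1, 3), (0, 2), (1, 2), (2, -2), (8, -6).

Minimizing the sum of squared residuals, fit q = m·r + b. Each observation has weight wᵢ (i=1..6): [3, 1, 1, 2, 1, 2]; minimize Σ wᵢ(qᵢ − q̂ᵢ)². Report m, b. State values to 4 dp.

m = -0.8632, b = 1.2221

Setting ∂/∂m … = 0 gives: 147·m + 13·b = -111;  13·m + 10·b = 1.
(Σwᵢ·r·r = 147, Σwᵢ·r = 13, Σwᵢ·1 = 10, Σwᵢ·r·q = -111, Σwᵢ·q = 1.)
Determinant 147·10 − 13² = 1301.
m = ((-111)·10 − 13·1)/1301 = -1123/1301; b = (147·1 − 13·(-111))/1301 = 1590/1301.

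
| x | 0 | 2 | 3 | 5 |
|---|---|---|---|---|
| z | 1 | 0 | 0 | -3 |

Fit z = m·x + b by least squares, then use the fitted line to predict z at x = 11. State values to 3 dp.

ẑ = -7.038

The normal system AᵀA·[m, b]ᵀ = Aᵀz is [[38, 10]; [10, 4]]·[m, b]ᵀ = [-15, -2]ᵀ.
Determinant 38·4 − 10² = 52.
m = ((-15)·4 − 10·(-2))/52 = -10/13; b = (38·(-2) − 10·(-15))/52 = 37/26.
At x = 11: ẑ = (-10/13)·(11) + (37/26)·(1) = -183/26.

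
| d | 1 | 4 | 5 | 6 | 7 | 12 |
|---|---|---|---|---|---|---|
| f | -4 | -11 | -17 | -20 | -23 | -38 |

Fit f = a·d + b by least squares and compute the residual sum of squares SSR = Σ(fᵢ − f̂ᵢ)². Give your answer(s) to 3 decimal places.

From the data, Σd·d = 271, Σd = 35, Σ1 = 6.
Right-hand side: Σd·f = -870, Σf = -113.
Normal equations: [[271, 35]; [35, 6]]·[a, b]ᵀ = [-870, -113]ᵀ.
det = 271·6 − 35² = 401.
a = ((-870)·6 − 35·(-113))/401 = -1265/401; b = (271·(-113) − 35·(-870))/401 = -173/401.
Residuals: -166/401, 822/401, -319/401, -257/401, -195/401, 115/401; SSR = 2300/401.

SSR = 5.736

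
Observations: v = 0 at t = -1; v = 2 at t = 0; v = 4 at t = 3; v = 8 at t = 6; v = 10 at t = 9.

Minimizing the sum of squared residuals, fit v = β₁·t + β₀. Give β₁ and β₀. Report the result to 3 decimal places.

β₁ = 0.988, β₀ = 1.439

With design matrix M, MᵀM = [[127, 17]; [17, 5]] and Mᵀv = [150, 24]ᵀ.
Determinant 127·5 − 17² = 346.
β₁ = (150·5 − 17·24)/346 = 171/173; β₀ = (127·24 − 17·150)/346 = 249/173.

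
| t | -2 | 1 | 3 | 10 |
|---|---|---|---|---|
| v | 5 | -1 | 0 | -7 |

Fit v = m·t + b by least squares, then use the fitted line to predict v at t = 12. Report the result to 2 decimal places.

Normal-equation sums: Σt·t = 114, Σt = 12, Σ1 = 4.
Moment sums: Σt·v = -81, Σv = -3.
AᵀA·[m, b]ᵀ = Aᵀv becomes [[114, 12]; [12, 4]]·[m, b]ᵀ = [-81, -3]ᵀ.
Eliminating b: 4·(row 1) − 12·(row 2) gives 312·m = 4·(-81) − 12·(-3) = -288, so m = -12/13.
Then b = ((-3) − 12·(-12/13))/4 = 105/52.
At t = 12: v̂ = (-12/13)·(12) + (105/52)·(1) = -471/52.

v̂ = -9.06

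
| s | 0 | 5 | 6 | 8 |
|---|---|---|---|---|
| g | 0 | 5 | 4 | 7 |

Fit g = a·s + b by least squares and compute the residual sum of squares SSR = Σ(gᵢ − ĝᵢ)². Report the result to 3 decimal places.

With design matrix A, AᵀA = [[125, 19]; [19, 4]] and Aᵀg = [105, 16]ᵀ.
Determinant 125·4 − 19² = 139.
a = (105·4 − 19·16)/139 = 116/139; b = (125·16 − 19·105)/139 = 5/139.
Residuals: -5/139, 110/139, -145/139, 40/139; SSR = 250/139.

SSR = 1.799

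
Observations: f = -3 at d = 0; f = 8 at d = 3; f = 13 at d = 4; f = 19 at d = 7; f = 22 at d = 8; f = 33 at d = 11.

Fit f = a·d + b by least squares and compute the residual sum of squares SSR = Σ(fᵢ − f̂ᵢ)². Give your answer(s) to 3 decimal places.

Normal-equation sums: Σd·d = 259, Σd = 33, Σ1 = 6.
Moment sums: Σd·f = 748, Σf = 92.
Normal equations: [[259, 33]; [33, 6]]·[a, b]ᵀ = [748, 92]ᵀ.
Eliminating b: 6·(row 1) − 33·(row 2) gives 465·a = 6·748 − 33·92 = 1452, so a = 484/155.
Then b = (92 − 33·(484/155))/6 = -856/465.
Residuals: -539/465, 44/93, 1093/465, -473/465, -106/93, 229/465; SSR = 4496/465.

SSR = 9.669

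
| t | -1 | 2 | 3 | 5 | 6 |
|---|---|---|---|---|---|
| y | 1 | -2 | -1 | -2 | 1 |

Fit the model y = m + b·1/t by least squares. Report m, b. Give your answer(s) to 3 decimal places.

m = -0.531, b = -1.722

From the data, Σ1 = 5, Σ1/t = 1/5, Σ1/t·1/t = 643/450.
Right-hand side: Σy = -3, Σ1/t·y = -77/30.
MᵀM·[m, b]ᵀ = Mᵀy becomes [[5, 1/5]; [1/5, 643/450]]·[m, b]ᵀ = [-3, -77/30]ᵀ.
Δ = 5·(643/450) − (1/5)² = 3197/450.
m = ((-3)·(643/450) − (1/5)·(-77/30))/(3197/450) = -1698/3197; b = (5·(-77/30) − (1/5)·(-3))/(3197/450) = -5505/3197.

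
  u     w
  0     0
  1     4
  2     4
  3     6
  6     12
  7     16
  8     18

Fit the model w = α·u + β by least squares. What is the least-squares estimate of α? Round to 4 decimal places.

α = 2.1505

The normal system AᵀA·[α, β]ᵀ = Aᵀw is [[163, 27]; [27, 7]]·[α, β]ᵀ = [358, 60]ᵀ.
Determinant 163·7 − 27² = 412.
α = (358·7 − 27·60)/412 = 443/206; β = (163·60 − 27·358)/412 = 57/206.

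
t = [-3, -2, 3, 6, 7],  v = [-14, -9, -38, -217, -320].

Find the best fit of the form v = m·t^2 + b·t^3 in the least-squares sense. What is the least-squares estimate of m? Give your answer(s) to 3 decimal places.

m = -3.002

Sums needed: Σt^2·t^2 = 3875, Σt^2·t^3 = 24551, Σt^3·t^3 = 165827.
For Mᵀv: Σt^2·v = -23996, Σt^3·v = -157208.
Normal equations: [[3875, 24551]; [24551, 165827]]·[m, b]ᵀ = [-23996, -157208]ᵀ.
det = 3875·165827 − 24551² = 39828024.
m = ((-23996)·165827 − 24551·(-157208))/39828024 = -3321419/1106334; b = (3875·(-157208) − 24551·(-23996))/39828024 = -557089/1106334.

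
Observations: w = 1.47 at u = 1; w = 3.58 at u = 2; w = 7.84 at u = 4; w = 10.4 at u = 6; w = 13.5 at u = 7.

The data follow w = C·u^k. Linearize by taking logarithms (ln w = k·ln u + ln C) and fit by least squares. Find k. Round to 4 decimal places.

k = 1.1093

Linearized form: ln w = k·ln u + ln C. From the 5 transformed points,
Σln u = 5.8171, Σ(ln u)² = 9.3992, Σln w = 8.6644, Σln u·ln w = 12.9993.
Equations: 9.3992·k + 5.8171·ln C = 12.9993;  5.8171·k + 5·ln C = 8.6644.
Δ = 9.3992·5 − (5.8171)² = 13.1574; k = (12.9993·5 − 5.8171·8.6644)/13.1574 = 1.10925, ln C = (9.3992·8.6644 − 5.8171·12.9993)/13.1574 = 0.44234.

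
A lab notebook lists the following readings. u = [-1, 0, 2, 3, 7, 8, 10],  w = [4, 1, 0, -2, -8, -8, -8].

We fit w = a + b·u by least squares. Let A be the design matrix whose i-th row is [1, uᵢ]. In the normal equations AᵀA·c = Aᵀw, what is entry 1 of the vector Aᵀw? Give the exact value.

Entry 1 ↔ basis 1, so (Aᵀw)_{1} = Σᵢ wᵢ = (1)·(4) + (1)·(1) + (1)·(0) + (1)·(-2) + (1)·(-8) + (1)·(-8) + (1)·(-8) = -21.

-21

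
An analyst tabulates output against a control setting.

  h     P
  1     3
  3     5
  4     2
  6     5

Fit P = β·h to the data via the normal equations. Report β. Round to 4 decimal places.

The normal system AᵀA·[β]ᵀ = AᵀP is [[62]]·[β]ᵀ = [56]ᵀ.
β = 56/62 = 0.903226.

β = 0.9032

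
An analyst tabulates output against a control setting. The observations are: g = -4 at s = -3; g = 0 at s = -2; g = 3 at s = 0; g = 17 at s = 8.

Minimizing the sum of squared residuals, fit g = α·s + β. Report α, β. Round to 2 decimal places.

Sums needed: Σs·s = 77, Σs = 3, Σ1 = 4.
And Σs·g = 148, Σg = 16.
Eliminating β: 4·(row 1) − 3·(row 2) gives 299·α = 4·148 − 3·16 = 544, so α = 544/299.
Then β = (16 − 3·(544/299))/4 = 788/299.

α = 1.82, β = 2.64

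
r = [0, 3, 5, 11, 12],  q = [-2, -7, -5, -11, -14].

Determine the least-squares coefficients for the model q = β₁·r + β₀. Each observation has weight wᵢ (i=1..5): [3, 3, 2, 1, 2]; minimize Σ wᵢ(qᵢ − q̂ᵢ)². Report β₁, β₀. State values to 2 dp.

Entries of MᵀWM: Σwᵢ·r·r = 486, Σwᵢ·r = 54, Σwᵢ·1 = 11.
Moment sums: Σwᵢ·r·q = -570, Σwᵢ·q = -76.
Normal equations: [[486, 54]; [54, 11]]·[β₁, β₀]ᵀ = [-570, -76]ᵀ.
Eliminating β₀: 11·(row 1) − 54·(row 2) gives 2430·β₁ = 11·(-570) − 54·(-76) = -2166, so β₁ = -361/405.
Then β₀ = ((-76) − 54·(-361/405))/11 = -38/15.

β₁ = -0.89, β₀ = -2.53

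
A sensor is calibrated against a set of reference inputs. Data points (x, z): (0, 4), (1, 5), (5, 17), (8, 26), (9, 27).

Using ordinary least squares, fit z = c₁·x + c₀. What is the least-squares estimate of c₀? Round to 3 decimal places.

Forming AᵀA = [[171, 23]; [23, 5]] and Aᵀz = [541, 79]ᵀ gives AᵀA·[c₁, c₀]ᵀ = Aᵀz.
det = 171·5 − 23² = 326.
c₁ = (541·5 − 23·79)/326 = 444/163; c₀ = (171·79 − 23·541)/326 = 533/163.

c₀ = 3.270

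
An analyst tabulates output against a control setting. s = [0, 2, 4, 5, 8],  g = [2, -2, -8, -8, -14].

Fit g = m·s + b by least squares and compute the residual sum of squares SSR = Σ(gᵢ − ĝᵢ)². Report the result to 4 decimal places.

Entries of XᵀX: Σs·s = 109, Σs = 19, Σ1 = 5.
Moment sums: Σs·g = -188, Σg = -30.
So XᵀX·[m, b]ᵀ = Xᵀg: [[109, 19]; [19, 5]]·[m, b]ᵀ = [-188, -30]ᵀ.
Δ = 109·5 − 19² = 184.
m = ((-188)·5 − 19·(-30))/184 = -185/92; b = (109·(-30) − 19·(-188))/184 = 151/92.
Residuals: 33/92, 35/92, -147/92, 19/46, 41/92; SSR = 147/46.

SSR = 3.1957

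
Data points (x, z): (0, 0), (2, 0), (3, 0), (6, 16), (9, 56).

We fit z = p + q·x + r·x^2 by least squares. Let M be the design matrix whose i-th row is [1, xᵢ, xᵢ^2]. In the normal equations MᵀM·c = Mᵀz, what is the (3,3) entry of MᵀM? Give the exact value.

Row 3 ↔ basis x^2, column 3 ↔ basis x^2, so (MᵀM)_{3,3} = Σᵢ (x^2)·(x^2) = (0)·(0) + (4)·(4) + (9)·(9) + (36)·(36) + (81)·(81) = 7954.

7954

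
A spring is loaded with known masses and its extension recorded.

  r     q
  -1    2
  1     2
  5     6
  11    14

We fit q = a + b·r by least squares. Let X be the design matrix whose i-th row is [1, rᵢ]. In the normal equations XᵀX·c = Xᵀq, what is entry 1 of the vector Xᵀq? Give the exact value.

Entry 1 ↔ basis 1, so (Xᵀq)_{1} = Σᵢ qᵢ = (1)·(2) + (1)·(2) + (1)·(6) + (1)·(14) = 24.

24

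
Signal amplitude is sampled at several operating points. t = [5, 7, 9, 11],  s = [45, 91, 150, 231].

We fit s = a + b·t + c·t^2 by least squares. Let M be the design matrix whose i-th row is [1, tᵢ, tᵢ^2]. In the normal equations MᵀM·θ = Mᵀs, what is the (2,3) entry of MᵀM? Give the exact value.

Row 2 ↔ basis t, column 3 ↔ basis t^2, so (MᵀM)_{2,3} = Σᵢ (t)·(t^2) = (5)·(25) + (7)·(49) + (9)·(81) + (11)·(121) = 2528.

2528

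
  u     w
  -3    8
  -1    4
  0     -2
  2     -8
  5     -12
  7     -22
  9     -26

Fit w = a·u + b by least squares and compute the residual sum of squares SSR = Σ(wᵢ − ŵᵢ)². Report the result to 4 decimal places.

The normal system XᵀX·[a, b]ᵀ = Xᵀw is [[169, 19]; [19, 7]]·[a, b]ᵀ = [-492, -58]ᵀ.
Eliminating b: 7·(row 1) − 19·(row 2) gives 822·a = 7·(-492) − 19·(-58) = -2342, so a = -1171/411.
Then b = ((-58) − 19·(-1171/411))/7 = -227/411.
Residuals: 2/411, 700/411, -595/411, -719/411, 1150/411, -206/137, 80/411; SSR = 7474/411.

SSR = 18.1849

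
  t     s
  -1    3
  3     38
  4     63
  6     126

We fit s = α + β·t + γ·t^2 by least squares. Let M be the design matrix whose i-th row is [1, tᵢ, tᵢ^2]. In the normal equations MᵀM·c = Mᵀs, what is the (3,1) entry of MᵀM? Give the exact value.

Row 3 ↔ basis t^2, column 1 ↔ basis 1, so (MᵀM)_{3,1} = Σᵢ t^2 = (1)·(1) + (9)·(1) + (16)·(1) + (36)·(1) = 62.

62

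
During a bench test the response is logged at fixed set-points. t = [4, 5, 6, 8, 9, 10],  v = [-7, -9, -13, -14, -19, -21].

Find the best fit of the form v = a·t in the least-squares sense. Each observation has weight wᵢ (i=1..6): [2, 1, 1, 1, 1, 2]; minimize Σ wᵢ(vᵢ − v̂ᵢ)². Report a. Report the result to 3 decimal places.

With design matrix X, XᵀWX = [[438]] and XᵀWv = [-882]ᵀ.
a = (-882)/438 = -2.0137.

a = -2.014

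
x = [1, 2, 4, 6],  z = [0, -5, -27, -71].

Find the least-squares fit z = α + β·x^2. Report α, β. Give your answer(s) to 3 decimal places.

α = 3.254, β = -2.035

The normal system AᵀA·[α, β]ᵀ = Aᵀz is [[4, 57]; [57, 1569]]·[α, β]ᵀ = [-103, -3008]ᵀ.
Δ = 4·1569 − 57² = 3027.
α = ((-103)·1569 − 57·(-3008))/3027 = 3283/1009; β = (4·(-3008) − 57·(-103))/3027 = -6161/3027.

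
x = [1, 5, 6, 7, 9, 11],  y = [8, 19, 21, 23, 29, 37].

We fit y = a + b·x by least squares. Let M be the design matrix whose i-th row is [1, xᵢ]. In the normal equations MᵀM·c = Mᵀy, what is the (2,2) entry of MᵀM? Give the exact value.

Row 2 ↔ basis x, column 2 ↔ basis x, so (MᵀM)_{2,2} = Σᵢ (x)·(x) = (1)·(1) + (5)·(5) + (6)·(6) + (7)·(7) + (9)·(9) + (11)·(11) = 313.

313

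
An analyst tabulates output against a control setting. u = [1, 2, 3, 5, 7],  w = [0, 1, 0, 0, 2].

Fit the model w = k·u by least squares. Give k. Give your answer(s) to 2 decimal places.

k = 0.18

From the data, Σu·u = 88.
For Mᵀw: Σu·w = 16.
Normal equations: [[88]]·[k]ᵀ = [16]ᵀ.
Hence k = 16 / 88 ≈ 0.181818.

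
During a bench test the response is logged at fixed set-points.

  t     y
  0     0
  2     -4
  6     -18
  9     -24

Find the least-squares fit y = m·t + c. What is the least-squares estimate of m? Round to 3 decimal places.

m = -2.800

The normal equations are: 121·m + 17·c = -332;  17·m + 4·c = -46.
det = 121·4 − 17² = 195.
m = ((-332)·4 − 17·(-46))/195 = -14/5; c = (121·(-46) − 17·(-332))/195 = 2/5.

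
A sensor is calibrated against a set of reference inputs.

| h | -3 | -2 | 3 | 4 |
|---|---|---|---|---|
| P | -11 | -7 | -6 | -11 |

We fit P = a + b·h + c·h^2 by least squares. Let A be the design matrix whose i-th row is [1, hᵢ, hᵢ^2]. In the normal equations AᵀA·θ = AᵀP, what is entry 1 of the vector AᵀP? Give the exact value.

-35

Entry 1 ↔ basis 1, so (AᵀP)_{1} = Σᵢ Pᵢ = (1)·(-11) + (1)·(-7) + (1)·(-6) + (1)·(-11) = -35.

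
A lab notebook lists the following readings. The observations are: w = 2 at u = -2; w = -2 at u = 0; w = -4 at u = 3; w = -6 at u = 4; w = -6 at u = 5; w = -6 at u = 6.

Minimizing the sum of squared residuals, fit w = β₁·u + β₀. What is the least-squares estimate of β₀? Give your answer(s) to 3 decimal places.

Entries of AᵀA: Σu·u = 90, Σu = 16, Σ1 = 6.
Right-hand side: Σu·w = -106, Σw = -22.
AᵀA·[β₁, β₀]ᵀ = Aᵀw becomes [[90, 16]; [16, 6]]·[β₁, β₀]ᵀ = [-106, -22]ᵀ.
Determinant 90·6 − 16² = 284.
β₁ = ((-106)·6 − 16·(-22))/284 = -1; β₀ = (90·(-22) − 16·(-106))/284 = -1.

β₀ = -1.000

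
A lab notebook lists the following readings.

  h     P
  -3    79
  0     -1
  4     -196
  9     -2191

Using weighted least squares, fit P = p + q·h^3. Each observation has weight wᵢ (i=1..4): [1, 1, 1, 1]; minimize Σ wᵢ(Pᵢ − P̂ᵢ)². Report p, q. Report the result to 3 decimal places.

Compute the Gram sums: Σwᵢ·1 = 4, Σwᵢ·h^3 = 766, Σwᵢ·h^3·h^3 = 536266.
And Σwᵢ·P = -2309, Σwᵢ·h^3·P = -1611916.
AᵀWA·[p, q]ᵀ = AᵀWP becomes [[4, 766]; [766, 536266]]·[p, q]ᵀ = [-2309, -1611916]ᵀ.
Determinant 4·536266 − 766² = 1558308.
p = ((-2309)·536266 − 766·(-1611916))/1558308 = -1755269/779154; q = (4·(-1611916) − 766·(-2309))/1558308 = -2339485/779154.

p = -2.253, q = -3.003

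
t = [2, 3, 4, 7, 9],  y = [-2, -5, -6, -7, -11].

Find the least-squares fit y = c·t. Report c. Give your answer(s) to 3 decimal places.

c = -1.201

From the data, Σt·t = 159.
For Mᵀy: Σt·y = -191.
c = (-191)/159 = -1.20126.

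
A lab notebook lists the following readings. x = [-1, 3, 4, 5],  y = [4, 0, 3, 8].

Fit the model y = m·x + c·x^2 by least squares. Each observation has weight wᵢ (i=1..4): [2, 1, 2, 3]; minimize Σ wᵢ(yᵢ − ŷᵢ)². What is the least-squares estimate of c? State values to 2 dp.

Compute the Gram sums: Σwᵢ·x·x = 118, Σwᵢ·x·x^2 = 528, Σwᵢ·x^2·x^2 = 2470.
Moment sums: Σwᵢ·x·y = 136, Σwᵢ·x^2·y = 704.
So AᵀWA·[m, c]ᵀ = AᵀWy: [[118, 528]; [528, 2470]]·[m, c]ᵀ = [136, 704]ᵀ.
Determinant 118·2470 − 528² = 12676.
m = (136·2470 − 528·704)/12676 = -8948/3169; c = (118·704 − 528·136)/12676 = 2816/3169.

c = 0.89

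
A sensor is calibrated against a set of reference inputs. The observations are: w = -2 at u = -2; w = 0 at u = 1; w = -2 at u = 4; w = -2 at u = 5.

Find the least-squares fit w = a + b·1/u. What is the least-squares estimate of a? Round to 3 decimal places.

Sums needed: Σ1 = 4, Σ1/u = 19/20, Σ1/u·1/u = 541/400.
For Aᵀw: Σw = -6, Σ1/u·w = 1/10.
AᵀA·[a, b]ᵀ = Aᵀw becomes [[4, 19/20]; [19/20, 541/400]]·[a, b]ᵀ = [-6, 1/10]ᵀ.
Δ = 4·(541/400) − (19/20)² = 1803/400.
a = ((-6)·(541/400) − (19/20)·(1/10))/(1803/400) = -3284/1803; b = (4·(1/10) − (19/20)·(-6))/(1803/400) = 2440/1803.

a = -1.821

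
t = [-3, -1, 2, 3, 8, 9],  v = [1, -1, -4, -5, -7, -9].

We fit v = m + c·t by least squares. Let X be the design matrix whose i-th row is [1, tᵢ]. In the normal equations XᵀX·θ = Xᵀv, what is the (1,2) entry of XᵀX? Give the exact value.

Row 1 ↔ basis 1, column 2 ↔ basis t, so (XᵀX)_{1,2} = Σᵢ t = (1)·(-3) + (1)·(-1) + (1)·(2) + (1)·(3) + (1)·(8) + (1)·(9) = 18.

18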